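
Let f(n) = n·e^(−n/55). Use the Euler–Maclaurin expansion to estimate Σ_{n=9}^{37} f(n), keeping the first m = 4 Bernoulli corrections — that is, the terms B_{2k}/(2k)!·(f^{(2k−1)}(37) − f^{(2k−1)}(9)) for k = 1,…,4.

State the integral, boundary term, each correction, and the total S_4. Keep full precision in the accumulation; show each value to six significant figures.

S_4 ≈ 419.681

The integral term ∫_9^37 x·e^(−x/55) dx = 406.465.
½[f(9) + f(37)] = ½[7.64146 + 18.8817] = 13.2616.
Running total after boundary: 419.727.
k=1: B_{2}/(2)! × [f^{(1)}(37) − f^{(1)}(9)] = 1/12 × (0.167012 − 0.710115) = -0.0452586.
Running total after k=1: 419.681.
k=2: B_{4}/(4)! × [f^{(3)}(37) − f^{(3)}(9)] = −1/720 × (0.000392609 − 0.000796105) = 5.60411e-07.
Running total after k=2: 419.681.
k=3: B_{6}/(6)! × [f^{(5)}(37) − f^{(5)}(9)] = 1/30240 × (2.41325e-07 − 4.48747e-07) = -6.85921e-12.
Running total after k=3: 419.681.
k=4: B_{8}/(8)! × [f^{(7)}(37) − f^{(7)}(9)] = −1/1209600 × (1.16648e-10 − 2.09692e-10) = 7.69213e-17.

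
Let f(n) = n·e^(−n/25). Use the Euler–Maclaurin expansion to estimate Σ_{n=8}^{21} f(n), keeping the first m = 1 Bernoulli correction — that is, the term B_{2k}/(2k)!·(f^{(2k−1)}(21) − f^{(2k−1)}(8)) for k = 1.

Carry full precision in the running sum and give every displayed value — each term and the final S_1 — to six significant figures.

∫_8^21 x·e^(−x/25) dx evaluates to 102.606.
Endpoint term: (f(8) + f(21))/2 = (5.80919 + 9.06592)/2 = 7.43756.
So far: 110.043.
Order-1 term: 1/12 · (0.0690737 − 0.493781) = -0.0353923.

S_1 ≈ 110.008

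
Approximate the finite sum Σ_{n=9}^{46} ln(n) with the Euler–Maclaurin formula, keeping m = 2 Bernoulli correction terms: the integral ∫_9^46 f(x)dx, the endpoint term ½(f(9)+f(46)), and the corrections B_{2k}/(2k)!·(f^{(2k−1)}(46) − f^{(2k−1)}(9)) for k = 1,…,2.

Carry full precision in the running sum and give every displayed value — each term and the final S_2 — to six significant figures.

S_2 ≈ 122.348

Integral: ∫_9^46 ln(x) dx = 119.342.
Boundary: ½(f(9) + f(46)) = ½(2.19722 + 3.82864) = 3.01293.
So far: 122.355.
Correction k=1: B_{2}/2! · (f^{(1)}(46) − f^{(1)}(9)) = 1/12 · (0.0217391 − 0.111111) = -0.00744767.
Running total after k=1: 122.348.
Correction k=2: B_{4}/4! · (f^{(3)}(46) − f^{(3)}(9)) = −1/720 · (2.05474e-05 − 0.00274348) = 3.78186e-06.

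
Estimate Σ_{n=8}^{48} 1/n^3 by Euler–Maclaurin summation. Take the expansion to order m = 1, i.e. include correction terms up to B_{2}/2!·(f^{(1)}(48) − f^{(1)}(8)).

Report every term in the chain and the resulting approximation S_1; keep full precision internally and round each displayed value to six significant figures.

Integral: ∫_8^48 1/x^3 dx = 0.00759549.
Boundary: ½(f(8) + f(48)) = ½(0.00195312 + 9.04225e-06) = 0.000981084.
Integral + boundary = 0.00857657.
Correction k=1: B_{2}/2! · (f^{(1)}(48) − f^{(1)}(8)) = 1/12 · (-5.65140e-07 − (-0.000732422)) = 6.09881e-05.

S_1 ≈ 0.00863756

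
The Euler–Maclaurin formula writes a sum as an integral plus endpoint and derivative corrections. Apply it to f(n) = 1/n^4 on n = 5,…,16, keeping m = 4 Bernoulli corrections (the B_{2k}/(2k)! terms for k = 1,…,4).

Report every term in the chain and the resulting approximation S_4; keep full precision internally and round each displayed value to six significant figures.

S_4 ≈ 0.00349724

The integral term ∫_5^16 1/x^4 dx = 0.00258529.
Boundary: ½(f(5) + f(16)) = ½(0.00160000 + 1.52588e-05) = 0.000807629.
So far: 0.00339292.
Correction k=1: B_{2}/2! · (f^{(1)}(16) − f^{(1)}(5)) = 1/12 · (-3.81470e-06 − (-0.00128000)) = 0.000106349.
Running total after k=1: 0.00349926.
Correction k=2: B_{4}/4! · (f^{(3)}(16) − f^{(3)}(5)) = −1/720 · (-4.47035e-07 − (-0.00153600)) = -2.13271e-06.
Running total after k=2: 0.00349713.
Correction k=3: B_{6}/6! · (f^{(5)}(16) − f^{(5)}(5)) = 1/30240 · (-9.77889e-08 − (-0.00344064)) = 1.13775e-07.
Running total after k=3: 0.00349725.
Correction k=4: B_{8}/8! · (f^{(7)}(16) − f^{(7)}(5)) = −1/1209600 · (-3.43789e-08 − (-0.0123863)) = -1.02400e-08.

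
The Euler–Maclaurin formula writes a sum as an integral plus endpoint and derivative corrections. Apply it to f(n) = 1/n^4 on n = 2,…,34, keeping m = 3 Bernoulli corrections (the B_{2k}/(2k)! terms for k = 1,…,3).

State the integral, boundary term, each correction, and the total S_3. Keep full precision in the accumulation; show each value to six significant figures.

Integral: ∫_2^34 1/x^4 dx = 0.0416582.
½[f(2) + f(34)] = ½[0.0625000 + 7.48315e-07] = 0.0312504.
Integral + boundary = 0.0729086.
Correction k=1: B_{2}/2! · (f^{(1)}(34) − f^{(1)}(2)) = 1/12 · (-8.80370e-08 − (-0.125000)) = 0.0104167.
After k=1: 0.0833252.
Correction k=2: B_{4}/4! · (f^{(3)}(34) − f^{(3)}(2)) = −1/720 · (-2.28470e-09 − (-0.937500)) = -0.00130208.
After k=2: 0.0820231.
Correction k=3: B_{6}/6! · (f^{(5)}(34) − f^{(5)}(2)) = 1/30240 · (-1.10677e-10 − (-13.1250)) = 0.000434028.

S_3 ≈ 0.0824572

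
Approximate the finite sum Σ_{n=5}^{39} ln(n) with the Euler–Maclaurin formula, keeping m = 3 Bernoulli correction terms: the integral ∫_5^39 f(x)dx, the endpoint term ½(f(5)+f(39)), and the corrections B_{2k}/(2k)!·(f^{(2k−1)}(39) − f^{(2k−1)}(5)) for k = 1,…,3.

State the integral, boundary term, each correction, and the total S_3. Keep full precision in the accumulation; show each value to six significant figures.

Integral: ∫_5^39 ln(x) dx = 100.832.
Endpoint term: (f(5) + f(39))/2 = (1.60944 + 3.66356)/2 = 2.63650.
Running total after boundary: 103.468.
Correction k=1: B_{2}/2! · (f^{(1)}(39) − f^{(1)}(5)) = 1/12 · (0.0256410 − 0.200000) = -0.0145299.
After k=1: 103.454.
Correction k=2: B_{4}/4! · (f^{(3)}(39) − f^{(3)}(5)) = −1/720 · (3.37160e-05 − 0.0160000) = 2.21754e-05.
After k=2: 103.454.
Correction k=3: B_{6}/6! · (f^{(5)}(39) − f^{(5)}(5)) = 1/30240 · (2.66004e-07 − 0.00768000) = -2.53959e-07.

S_3 ≈ 103.454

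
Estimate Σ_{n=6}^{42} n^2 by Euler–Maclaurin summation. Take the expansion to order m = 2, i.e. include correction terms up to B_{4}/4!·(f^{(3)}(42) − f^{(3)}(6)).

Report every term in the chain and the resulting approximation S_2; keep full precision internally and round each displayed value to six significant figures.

The integral term ∫_6^42 x^2 dx = 24624.0.
Endpoint term: (f(6) + f(42))/2 = (36.0000 + 1764.00)/2 = 900.000.
So far: 25524.0.
Correction k=1: B_{2}/2! · (f^{(1)}(42) − f^{(1)}(6)) = 1/12 · (84.0000 − 12.0000) = 6.00000.
After k=1: 25530.0.
Correction k=2: B_{4}/4! · (f^{(3)}(42) − f^{(3)}(6)) = −1/720 · (0.00000 − 0.00000) = 0.00000.

S_2 ≈ 25530.0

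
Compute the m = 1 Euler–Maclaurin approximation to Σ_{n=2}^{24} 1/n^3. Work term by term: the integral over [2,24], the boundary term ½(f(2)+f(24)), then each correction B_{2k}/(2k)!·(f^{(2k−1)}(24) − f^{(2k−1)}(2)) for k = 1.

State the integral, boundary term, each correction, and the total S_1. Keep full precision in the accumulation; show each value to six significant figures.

The integral term ∫_2^24 1/x^3 dx = 0.124132.
½[f(2) + f(24)] = ½[0.125000 + 7.23380e-05] = 0.0625362.
Running total after boundary: 0.186668.
Correction k=1: B_{2}/2! · (f^{(1)}(24) − f^{(1)}(2)) = 1/12 · (-9.04225e-06 − (-0.187500)) = 0.0156242.

S_1 ≈ 0.202292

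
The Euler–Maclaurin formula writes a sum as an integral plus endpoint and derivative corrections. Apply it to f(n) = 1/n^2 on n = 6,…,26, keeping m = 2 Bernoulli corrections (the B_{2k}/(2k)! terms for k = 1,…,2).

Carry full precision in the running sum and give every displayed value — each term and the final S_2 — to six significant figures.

S_2 ≈ 0.143592

Integral: ∫_6^26 1/x^2 dx = 0.128205.
Endpoint term: (f(6) + f(26))/2 = (0.0277778 + 0.00147929)/2 = 0.0146285.
So far: 0.142834.
k=1: B_{2}/(2)! × [f^{(1)}(26) − f^{(1)}(6)] = 1/12 × (-0.000113792 − (-0.00925926)) = 0.000762122.
Partial sum through k=1: 0.143596.
k=2: B_{4}/(4)! × [f^{(3)}(26) − f^{(3)}(6)] = −1/720 × (-2.01997e-06 − (-0.00308642)) = -4.28389e-06.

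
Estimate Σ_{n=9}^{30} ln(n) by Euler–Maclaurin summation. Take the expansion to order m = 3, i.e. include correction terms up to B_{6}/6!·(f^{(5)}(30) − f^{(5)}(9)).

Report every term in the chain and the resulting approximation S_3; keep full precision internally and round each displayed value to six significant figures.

S_3 ≈ 64.0536

∫_9^30 ln(x) dx evaluates to 61.2609.
Boundary: ½(f(9) + f(30)) = ½(2.19722 + 3.40120) = 2.79921.
So far: 64.0601.
Order-1 term: 1/12 · (0.0333333 − 0.111111) = -0.00648148.
After k=1: 64.0536.
Order-2 term: −1/720 · (7.40741e-05 − 0.00274348) = 3.70751e-06.
After k=2: 64.0536.
Order-3 term: 1/30240 · (9.87654e-07 − 0.000406442) = -1.34079e-08.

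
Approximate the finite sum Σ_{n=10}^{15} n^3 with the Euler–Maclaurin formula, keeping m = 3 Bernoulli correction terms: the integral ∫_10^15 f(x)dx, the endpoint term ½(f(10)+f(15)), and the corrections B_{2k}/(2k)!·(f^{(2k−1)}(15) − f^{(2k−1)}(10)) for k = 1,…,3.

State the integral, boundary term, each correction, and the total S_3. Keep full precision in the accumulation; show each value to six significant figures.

∫_10^15 x^3 dx evaluates to 10156.2.
½[f(10) + f(15)] = ½[1000.00 + 3375.00] = 2187.50.
Running total after boundary: 12343.8.
Correction k=1: B_{2}/2! · (f^{(1)}(15) − f^{(1)}(10)) = 1/12 · (675.000 − 300.000) = 31.2500.
After k=1: 12375.0.
Correction k=2: B_{4}/4! · (f^{(3)}(15) − f^{(3)}(10)) = −1/720 · (6.00000 − 6.00000) = 0.00000.
After k=2: 12375.0.
Correction k=3: B_{6}/6! · (f^{(5)}(15) − f^{(5)}(10)) = 1/30240 · (0.00000 − 0.00000) = 0.00000.

S_3 ≈ 12375.0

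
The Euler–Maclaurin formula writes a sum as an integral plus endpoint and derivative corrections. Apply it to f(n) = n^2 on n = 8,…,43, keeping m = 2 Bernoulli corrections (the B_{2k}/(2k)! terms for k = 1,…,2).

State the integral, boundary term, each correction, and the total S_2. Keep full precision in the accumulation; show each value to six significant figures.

Integral: ∫_8^43 x^2 dx = 26331.7.
Endpoint term: (f(8) + f(43))/2 = (64.0000 + 1849.00)/2 = 956.500.
Running total after boundary: 27288.2.
k=1: B_{2}/(2)! × [f^{(1)}(43) − f^{(1)}(8)] = 1/12 × (86.0000 − 16.0000) = 5.83333.
After k=1: 27294.0.
k=2: B_{4}/(4)! × [f^{(3)}(43) − f^{(3)}(8)] = −1/720 × (0.00000 − 0.00000) = 0.00000.

S_2 ≈ 27294.0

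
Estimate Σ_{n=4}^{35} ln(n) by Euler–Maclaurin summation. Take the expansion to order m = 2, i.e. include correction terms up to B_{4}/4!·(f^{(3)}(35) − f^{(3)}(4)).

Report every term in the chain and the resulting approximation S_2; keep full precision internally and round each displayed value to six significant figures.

∫_4^35 ln(x) dx evaluates to 87.8920.
Endpoint term: (f(4) + f(35))/2 = (1.38629 + 3.55535)/2 = 2.47082.
So far: 90.3628.
Correction k=1: B_{2}/2! · (f^{(1)}(35) − f^{(1)}(4)) = 1/12 · (0.0285714 − 0.250000) = -0.0184524.
After k=1: 90.3444.
Correction k=2: B_{4}/4! · (f^{(3)}(35) − f^{(3)}(4)) = −1/720 · (4.66472e-05 − 0.0312500) = 4.33380e-05.

S_2 ≈ 90.3444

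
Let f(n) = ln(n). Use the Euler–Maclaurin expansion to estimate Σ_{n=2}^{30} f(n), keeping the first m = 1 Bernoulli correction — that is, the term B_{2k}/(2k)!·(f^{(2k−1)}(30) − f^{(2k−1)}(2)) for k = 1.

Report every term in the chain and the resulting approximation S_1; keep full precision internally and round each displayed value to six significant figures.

S_1 ≈ 74.6579

∫_2^30 ln(x) dx evaluates to 72.6496.
Boundary: ½(f(2) + f(30)) = ½(0.693147 + 3.40120) = 2.04717.
So far: 74.6968.
Correction k=1: B_{2}/2! · (f^{(1)}(30) − f^{(1)}(2)) = 1/12 · (0.0333333 − 0.500000) = -0.0388889.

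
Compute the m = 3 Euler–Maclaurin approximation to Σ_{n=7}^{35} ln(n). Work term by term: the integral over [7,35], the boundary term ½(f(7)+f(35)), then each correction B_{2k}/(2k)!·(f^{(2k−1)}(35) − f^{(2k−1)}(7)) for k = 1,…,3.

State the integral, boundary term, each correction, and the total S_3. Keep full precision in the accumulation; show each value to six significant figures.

S_3 ≈ 85.5569

The integral term ∫_7^35 ln(x) dx = 82.8158.
Endpoint term: (f(7) + f(35))/2 = (1.94591 + 3.55535)/2 = 2.75063.
Integral + boundary = 85.5664.
k=1: B_{2}/(2)! × [f^{(1)}(35) − f^{(1)}(7)] = 1/12 × (0.0285714 − 0.142857) = -0.00952381.
Partial sum through k=1: 85.5569.
k=2: B_{4}/(4)! × [f^{(3)}(35) − f^{(3)}(7)] = −1/720 × (4.66472e-05 − 0.00583090) = 8.03369e-06.
Partial sum through k=2: 85.5569.
k=3: B_{6}/(6)! × [f^{(5)}(35) − f^{(5)}(7)] = 1/30240 × (4.56952e-07 − 0.00142798) = -4.72063e-08.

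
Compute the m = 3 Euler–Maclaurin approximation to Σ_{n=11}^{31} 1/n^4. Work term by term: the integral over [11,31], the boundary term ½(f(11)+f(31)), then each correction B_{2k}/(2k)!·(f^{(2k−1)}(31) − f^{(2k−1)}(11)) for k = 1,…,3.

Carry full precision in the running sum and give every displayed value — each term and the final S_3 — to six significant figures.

The integral term ∫_11^31 1/x^4 dx = 0.000239249.
Boundary: ½(f(11) + f(31)) = ½(6.83013e-05 + 1.08281e-06) = 3.46921e-05.
So far: 0.000273941.
Correction k=1: B_{2}/2! · (f^{(1)}(31) − f^{(1)}(11)) = 1/12 · (-1.39718e-07 − (-2.48369e-05)) = 2.05809e-06.
Running total after k=1: 0.000275999.
Correction k=2: B_{4}/4! · (f^{(3)}(31) − f^{(3)}(11)) = −1/720 · (-4.36164e-09 − (-6.15790e-06)) = -8.54658e-09.
Running total after k=2: 0.000275991.
Correction k=3: B_{6}/6! · (f^{(5)}(31) − f^{(5)}(11)) = 1/30240 · (-2.54164e-10 − (-2.84994e-06)) = 9.42355e-11.

S_3 ≈ 0.000275991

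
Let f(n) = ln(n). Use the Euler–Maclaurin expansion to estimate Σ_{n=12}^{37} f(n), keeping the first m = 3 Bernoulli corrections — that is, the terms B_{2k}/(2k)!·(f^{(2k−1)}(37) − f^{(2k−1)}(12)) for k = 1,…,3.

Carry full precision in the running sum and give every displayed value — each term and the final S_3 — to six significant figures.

S_3 ≈ 81.8283

Integral: ∫_12^37 ln(x) dx = 78.7851.
Boundary: ½(f(12) + f(37)) = ½(2.48491 + 3.61092) = 3.04791.
Integral + boundary = 81.8330.
Correction k=1: B_{2}/2! · (f^{(1)}(37) − f^{(1)}(12)) = 1/12 · (0.0270270 − 0.0833333) = -0.00469219.
Partial sum through k=1: 81.8283.
Correction k=2: B_{4}/4! · (f^{(3)}(37) − f^{(3)}(12)) = −1/720 · (3.94843e-05 − 0.00115741) = 1.55267e-06.
Partial sum through k=2: 81.8283.
Correction k=3: B_{6}/6! · (f^{(5)}(37) − f^{(5)}(12)) = 1/30240 · (3.46101e-07 − 9.64506e-05) = -3.17806e-09.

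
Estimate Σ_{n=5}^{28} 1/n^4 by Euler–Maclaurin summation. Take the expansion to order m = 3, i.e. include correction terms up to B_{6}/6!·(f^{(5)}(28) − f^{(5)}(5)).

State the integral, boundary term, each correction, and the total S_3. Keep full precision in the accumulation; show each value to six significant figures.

Integral: ∫_5^28 1/x^4 dx = 0.00265148.
Boundary: ½(f(5) + f(28)) = ½(0.00160000 + 1.62693e-06) = 0.000800813.
Integral + boundary = 0.00345230.
Order-1 term: 1/12 · (-2.32418e-07 − (-0.00128000)) = 0.000106647.
Running total after k=1: 0.00355894.
Order-2 term: −1/720 · (-8.89355e-09 − (-0.00153600)) = -2.13332e-06.
Running total after k=2: 0.00355681.
Order-3 term: 1/30240 · (-6.35253e-10 − (-0.00344064)) = 1.13778e-07.

S_3 ≈ 0.00355692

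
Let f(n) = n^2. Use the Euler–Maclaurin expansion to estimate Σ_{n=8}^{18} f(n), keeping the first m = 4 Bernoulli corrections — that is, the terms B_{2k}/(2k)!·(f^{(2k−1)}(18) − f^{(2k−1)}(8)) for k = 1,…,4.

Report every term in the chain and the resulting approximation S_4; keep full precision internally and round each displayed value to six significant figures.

S_4 ≈ 1969.00

∫_8^18 x^2 dx evaluates to 1773.33.
Endpoint term: (f(8) + f(18))/2 = (64.0000 + 324.000)/2 = 194.000.
So far: 1967.33.
Correction k=1: B_{2}/2! · (f^{(1)}(18) − f^{(1)}(8)) = 1/12 · (36.0000 − 16.0000) = 1.66667.
After k=1: 1969.00.
Correction k=2: B_{4}/4! · (f^{(3)}(18) − f^{(3)}(8)) = −1/720 · (0.00000 − 0.00000) = 0.00000.
After k=2: 1969.00.
Correction k=3: B_{6}/6! · (f^{(5)}(18) − f^{(5)}(8)) = 1/30240 · (0.00000 − 0.00000) = 0.00000.
After k=3: 1969.00.
Correction k=4: B_{8}/8! · (f^{(7)}(18) − f^{(7)}(8)) = −1/1209600 · (0.00000 − 0.00000) = 0.00000.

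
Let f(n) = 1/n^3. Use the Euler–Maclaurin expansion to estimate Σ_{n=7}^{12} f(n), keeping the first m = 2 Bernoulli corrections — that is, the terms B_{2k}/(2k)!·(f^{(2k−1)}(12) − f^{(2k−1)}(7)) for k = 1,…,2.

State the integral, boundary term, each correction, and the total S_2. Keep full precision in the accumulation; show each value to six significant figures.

Integral: ∫_7^12 1/x^3 dx = 0.00673186.
½[f(7) + f(12)] = ½[0.00291545 + 0.000578704] = 0.00174708.
Running total after boundary: 0.00847894.
k=1: B_{2}/(2)! × [f^{(1)}(12) − f^{(1)}(7)] = 1/12 × (-0.000144676 − (-0.00124948)) = 9.20670e-05.
Partial sum through k=1: 0.00857100.
k=2: B_{4}/(4)! × [f^{(3)}(12) − f^{(3)}(7)] = −1/720 × (-2.00939e-05 − (-0.000509992)) = -6.80413e-07.

S_2 ≈ 0.00857032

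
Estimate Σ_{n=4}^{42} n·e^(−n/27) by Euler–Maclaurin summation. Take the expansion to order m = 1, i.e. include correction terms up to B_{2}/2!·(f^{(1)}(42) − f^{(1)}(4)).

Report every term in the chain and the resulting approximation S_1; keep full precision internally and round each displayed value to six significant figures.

The integral term ∫_4^42 x·e^(−x/27) dx = 328.521.
½[f(4) + f(42)] = ½[3.44921 + 8.86503] = 6.15712.
So far: 334.678.
k=1: B_{2}/(2)! × [f^{(1)}(42) − f^{(1)}(4)] = 1/12 × (-0.117262 − 0.734555) = -0.0709847.

S_1 ≈ 334.607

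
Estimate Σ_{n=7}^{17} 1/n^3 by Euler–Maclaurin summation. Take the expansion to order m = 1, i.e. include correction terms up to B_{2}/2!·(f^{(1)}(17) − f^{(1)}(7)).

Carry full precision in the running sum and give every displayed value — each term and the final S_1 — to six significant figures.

The integral term ∫_7^17 1/x^3 dx = 0.00847398.
Endpoint term: (f(7) + f(17))/2 = (0.00291545 + 0.000203542)/2 = 0.00155950.
So far: 0.0100335.
Correction k=1: B_{2}/2! · (f^{(1)}(17) − f^{(1)}(7)) = 1/12 · (-3.59191e-05 − (-0.00124948)) = 0.000101130.

S_1 ≈ 0.0101346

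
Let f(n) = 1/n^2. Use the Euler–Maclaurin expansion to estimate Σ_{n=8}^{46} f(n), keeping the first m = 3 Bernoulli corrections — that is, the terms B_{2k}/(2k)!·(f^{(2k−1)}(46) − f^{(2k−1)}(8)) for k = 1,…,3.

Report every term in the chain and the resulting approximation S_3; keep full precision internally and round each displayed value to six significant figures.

S_3 ≈ 0.111632

Integral: ∫_8^46 1/x^2 dx = 0.103261.
Endpoint term: (f(8) + f(46))/2 = (0.0156250 + 0.000472590)/2 = 0.00804879.
Running total after boundary: 0.111310.
Order-1 term: 1/12 · (-2.05474e-05 − (-0.00390625)) = 0.000323809.
Running total after k=1: 0.111633.
Order-2 term: −1/720 · (-1.16526e-07 − (-0.000732422)) = -1.01709e-06.
Running total after k=2: 0.111632.
Order-3 term: 1/30240 · (-1.65207e-09 − (-0.000343323)) = 1.13532e-08.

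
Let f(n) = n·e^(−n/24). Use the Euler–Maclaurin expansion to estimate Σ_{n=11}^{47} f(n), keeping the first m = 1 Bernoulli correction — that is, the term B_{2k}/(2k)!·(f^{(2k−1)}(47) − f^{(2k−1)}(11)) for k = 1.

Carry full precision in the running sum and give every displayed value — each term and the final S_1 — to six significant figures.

S_1 ≈ 297.493

The integral term ∫_11^47 x·e^(−x/24) dx = 290.740.
½[f(11) + f(47)] = ½[6.95570 + 6.63139] = 6.79355.
So far: 297.533.
k=1: B_{2}/(2)! × [f^{(1)}(47) − f^{(1)}(11)] = 1/12 × (-0.135214 − 0.342516) = -0.0398108.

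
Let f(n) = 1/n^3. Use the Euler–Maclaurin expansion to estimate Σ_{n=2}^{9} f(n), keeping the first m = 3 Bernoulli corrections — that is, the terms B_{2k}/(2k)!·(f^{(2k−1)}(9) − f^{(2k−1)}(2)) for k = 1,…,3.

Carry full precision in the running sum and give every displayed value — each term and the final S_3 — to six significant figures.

∫_2^9 1/x^3 dx evaluates to 0.118827.
Boundary: ½(f(2) + f(9)) = ½(0.125000 + 0.00137174) = 0.0631859.
Running total after boundary: 0.182013.
Correction k=1: B_{2}/2! · (f^{(1)}(9) − f^{(1)}(2)) = 1/12 · (-0.000457247 − (-0.187500)) = 0.0155869.
After k=1: 0.197600.
Correction k=2: B_{4}/4! · (f^{(3)}(9) − f^{(3)}(2)) = −1/720 · (-0.000112901 − (-0.937500)) = -0.00130193.
After k=2: 0.196298.
Correction k=3: B_{6}/6! · (f^{(5)}(9) − f^{(5)}(2)) = 1/30240 · (-5.85410e-05 − (-9.84375)) = 0.000325519.

S_3 ≈ 0.196624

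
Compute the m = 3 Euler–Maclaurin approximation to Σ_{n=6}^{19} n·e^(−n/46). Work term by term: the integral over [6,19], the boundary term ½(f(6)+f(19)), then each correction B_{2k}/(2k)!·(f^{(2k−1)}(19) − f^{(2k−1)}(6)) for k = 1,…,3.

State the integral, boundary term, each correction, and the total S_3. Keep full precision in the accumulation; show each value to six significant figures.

Integral: ∫_6^19 x·e^(−x/46) dx = 121.207.
Boundary: ½(f(6) + f(19)) = ½(5.26628 + 12.5710) = 8.91866.
Running total after boundary: 130.126.
Order-1 term: 1/12 · (0.388350 − 0.763229) = -0.0312399.
After k=1: 130.094.
Order-2 term: −1/720 · (0.000808893 − 0.00119029) = 5.29720e-07.
After k=2: 130.094.
Order-3 term: 1/30240 · (6.77814e-07 − 9.54579e-07) = -9.15226e-12.

S_3 ≈ 130.094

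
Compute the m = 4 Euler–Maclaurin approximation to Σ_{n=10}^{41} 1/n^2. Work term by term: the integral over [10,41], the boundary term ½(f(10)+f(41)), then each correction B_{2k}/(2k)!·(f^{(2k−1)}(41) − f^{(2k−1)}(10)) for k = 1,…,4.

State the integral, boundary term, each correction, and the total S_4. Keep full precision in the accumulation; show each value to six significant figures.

S_4 ≈ 0.0810711

Integral: ∫_10^41 1/x^2 dx = 0.0756098.
Endpoint term: (f(10) + f(41))/2 = (0.0100000 + 0.000594884)/2 = 0.00529744.
Integral + boundary = 0.0809072.
Correction k=1: B_{2}/2! · (f^{(1)}(41) − f^{(1)}(10)) = 1/12 · (-2.90187e-05 − (-0.00200000)) = 0.000164248.
After k=1: 0.0810714.
Correction k=2: B_{4}/4! · (f^{(3)}(41) − f^{(3)}(10)) = −1/720 · (-2.07153e-07 − (-0.000240000)) = -3.33046e-07.
After k=2: 0.0810711.
Correction k=3: B_{6}/6! · (f^{(5)}(41) − f^{(5)}(10)) = 1/30240 · (-3.69697e-09 − (-7.20000e-05)) = 2.38083e-09.
After k=3: 0.0810711.
Correction k=4: B_{8}/8! · (f^{(7)}(41) − f^{(7)}(10)) = −1/1209600 · (-1.23159e-10 − (-4.03200e-05)) = -3.33332e-11.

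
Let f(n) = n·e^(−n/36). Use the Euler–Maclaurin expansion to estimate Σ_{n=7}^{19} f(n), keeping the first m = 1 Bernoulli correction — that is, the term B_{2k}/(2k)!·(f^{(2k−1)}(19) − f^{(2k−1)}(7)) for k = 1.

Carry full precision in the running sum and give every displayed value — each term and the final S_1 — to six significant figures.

Integral: ∫_7^19 x·e^(−x/36) dx = 106.425.
½[f(7) + f(19)] = ½[5.76304 + 11.2084] = 8.48571.
Running total after boundary: 114.911.
Correction k=1: B_{2}/2! · (f^{(1)}(19) − f^{(1)}(7)) = 1/12 · (0.278571 − 0.663207) = -0.0320531.

S_1 ≈ 114.879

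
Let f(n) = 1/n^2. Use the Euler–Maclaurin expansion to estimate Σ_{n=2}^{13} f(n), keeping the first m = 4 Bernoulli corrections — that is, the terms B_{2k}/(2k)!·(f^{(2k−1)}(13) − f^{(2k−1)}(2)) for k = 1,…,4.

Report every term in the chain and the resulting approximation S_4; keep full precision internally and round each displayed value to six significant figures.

The integral term ∫_2^13 1/x^2 dx = 0.423077.
½[f(2) + f(13)] = ½[0.250000 + 0.00591716] = 0.127959.
So far: 0.551036.
k=1: B_{2}/(2)! × [f^{(1)}(13) − f^{(1)}(2)] = 1/12 × (-0.000910332 − (-0.250000)) = 0.0207575.
Partial sum through k=1: 0.571793.
k=2: B_{4}/(4)! × [f^{(3)}(13) − f^{(3)}(2)] = −1/720 × (-6.46390e-05 − (-0.750000)) = -0.00104158.
Partial sum through k=2: 0.570751.
k=3: B_{6}/(6)! × [f^{(5)}(13) − f^{(5)}(2)] = 1/30240 × (-1.14744e-05 − (-5.62500)) = 0.000186012.
Partial sum through k=3: 0.570937.
k=4: B_{8}/(8)! × [f^{(7)}(13) − f^{(7)}(2)] = −1/1209600 × (-3.80216e-06 − (-78.7500)) = -6.51042e-05.

S_4 ≈ 0.570872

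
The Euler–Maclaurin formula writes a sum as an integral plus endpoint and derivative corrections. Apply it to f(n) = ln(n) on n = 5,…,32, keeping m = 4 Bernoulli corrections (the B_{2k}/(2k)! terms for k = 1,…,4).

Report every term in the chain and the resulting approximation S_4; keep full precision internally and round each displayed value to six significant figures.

S_4 ≈ 78.3799

∫_5^32 ln(x) dx evaluates to 75.8564.
½[f(5) + f(32)] = ½[1.60944 + 3.46574] = 2.53759.
Integral + boundary = 78.3939.
Order-1 term: 1/12 · (0.0312500 − 0.200000) = -0.0140625.
Partial sum through k=1: 78.3799.
Order-2 term: −1/720 · (6.10352e-05 − 0.0160000) = 2.21375e-05.
Partial sum through k=2: 78.3799.
Order-3 term: 1/30240 · (7.15256e-07 − 0.00768000) = -2.53945e-07.
Partial sum through k=3: 78.3799.
Order-4 term: −1/1209600 · (2.09548e-08 − 0.00921600) = 7.61903e-09.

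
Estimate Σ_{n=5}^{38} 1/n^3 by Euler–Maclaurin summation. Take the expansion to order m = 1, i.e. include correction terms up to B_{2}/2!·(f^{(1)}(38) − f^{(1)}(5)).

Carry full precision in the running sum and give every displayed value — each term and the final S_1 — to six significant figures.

Integral: ∫_5^38 1/x^3 dx = 0.0196537.
Boundary: ½(f(5) + f(38)) = ½(0.00800000 + 1.82242e-05) = 0.00400911.
So far: 0.0236629.
Order-1 term: 1/12 · (-1.43876e-06 − (-0.00480000)) = 0.000399880.

S_1 ≈ 0.0240627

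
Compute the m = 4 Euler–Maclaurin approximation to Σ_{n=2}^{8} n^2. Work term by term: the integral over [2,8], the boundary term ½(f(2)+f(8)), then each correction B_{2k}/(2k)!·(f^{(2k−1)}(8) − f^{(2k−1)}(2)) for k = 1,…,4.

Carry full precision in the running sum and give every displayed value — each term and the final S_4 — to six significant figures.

S_4 ≈ 203.000

Integral: ∫_2^8 x^2 dx = 168.000.
Boundary: ½(f(2) + f(8)) = ½(4.00000 + 64.0000) = 34.0000.
So far: 202.000.
k=1: B_{2}/(2)! × [f^{(1)}(8) − f^{(1)}(2)] = 1/12 × (16.0000 − 4.00000) = 1.00000.
Running total after k=1: 203.000.
k=2: B_{4}/(4)! × [f^{(3)}(8) − f^{(3)}(2)] = −1/720 × (0.00000 − 0.00000) = 0.00000.
Running total after k=2: 203.000.
k=3: B_{6}/(6)! × [f^{(5)}(8) − f^{(5)}(2)] = 1/30240 × (0.00000 − 0.00000) = 0.00000.
Running total after k=3: 203.000.
k=4: B_{8}/(8)! × [f^{(7)}(8) − f^{(7)}(2)] = −1/1209600 × (0.00000 − 0.00000) = 0.00000.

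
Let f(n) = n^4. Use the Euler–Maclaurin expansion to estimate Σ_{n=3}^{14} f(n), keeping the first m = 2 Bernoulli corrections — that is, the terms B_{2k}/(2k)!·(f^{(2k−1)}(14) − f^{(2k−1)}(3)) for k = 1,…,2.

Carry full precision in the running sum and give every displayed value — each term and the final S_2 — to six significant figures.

The integral term ∫_3^14 x^4 dx = 107516.
Boundary: ½(f(3) + f(14)) = ½(81.0000 + 38416.0) = 19248.5.
Running total after boundary: 126765.
Order-1 term: 1/12 · (10976.0 − 108.000) = 905.667.
Partial sum through k=1: 127670.
Order-2 term: −1/720 · (336.000 − 72.0000) = -0.366667.

S_2 ≈ 127670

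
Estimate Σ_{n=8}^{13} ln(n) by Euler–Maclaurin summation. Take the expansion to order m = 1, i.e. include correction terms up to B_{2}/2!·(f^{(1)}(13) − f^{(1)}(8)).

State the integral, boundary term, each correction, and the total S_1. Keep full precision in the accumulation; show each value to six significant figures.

S_1 ≈ 14.0270

Integral: ∫_8^13 ln(x) dx = 11.7088.
½[f(8) + f(13)] = ½[2.07944 + 2.56495] = 2.32220.
Running total after boundary: 14.0310.
Correction k=1: B_{2}/2! · (f^{(1)}(13) − f^{(1)}(8)) = 1/12 · (0.0769231 − 0.125000) = -0.00400641.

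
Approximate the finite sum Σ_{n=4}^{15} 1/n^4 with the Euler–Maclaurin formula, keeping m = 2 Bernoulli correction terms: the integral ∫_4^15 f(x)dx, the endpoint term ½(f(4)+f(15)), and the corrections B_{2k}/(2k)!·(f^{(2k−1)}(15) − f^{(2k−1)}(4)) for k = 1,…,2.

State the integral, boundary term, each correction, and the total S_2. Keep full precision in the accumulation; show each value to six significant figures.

Integral: ∫_4^15 1/x^4 dx = 0.00510957.
Endpoint term: (f(4) + f(15))/2 = (0.00390625 + 1.97531e-05)/2 = 0.00196300.
Running total after boundary: 0.00707257.
k=1: B_{2}/(2)! × [f^{(1)}(15) − f^{(1)}(4)] = 1/12 × (-5.26749e-06 − (-0.00390625)) = 0.000325082.
Partial sum through k=1: 0.00739765.
k=2: B_{4}/(4)! × [f^{(3)}(15) − f^{(3)}(4)] = −1/720 × (-7.02332e-07 − (-0.00732422)) = -1.01716e-05.

S_2 ≈ 0.00738748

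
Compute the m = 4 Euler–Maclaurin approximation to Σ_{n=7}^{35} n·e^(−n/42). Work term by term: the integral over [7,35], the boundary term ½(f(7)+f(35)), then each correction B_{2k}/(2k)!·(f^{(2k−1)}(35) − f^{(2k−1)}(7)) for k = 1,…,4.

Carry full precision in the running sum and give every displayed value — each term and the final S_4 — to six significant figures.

The integral term ∫_7^35 x·e^(−x/42) dx = 336.569.
Boundary: ½(f(7) + f(35)) = ½(5.92537 + 15.2109) = 10.5682.
So far: 347.137.
k=1: B_{2}/(2)! × [f^{(1)}(35) − f^{(1)}(7)] = 1/12 × (0.0724330 − 0.705401) = -0.0527474.
After k=1: 347.084.
k=2: B_{4}/(4)! × [f^{(3)}(35) − f^{(3)}(7)] = −1/720 × (0.000533804 − 0.00135962) = 1.14696e-06.
After k=2: 347.084.
k=3: B_{6}/(6)! × [f^{(5)}(35) − f^{(5)}(7)] = 1/30240 × (5.81942e-07 − 1.31482e-06) = -2.42355e-11.
After k=3: 347.084.
k=4: B_{8}/(8)! × [f^{(7)}(35) − f^{(7)}(7)] = −1/1209600 × (4.88250e-10 − 1.05379e-09) = 4.67543e-16.

S_4 ≈ 347.084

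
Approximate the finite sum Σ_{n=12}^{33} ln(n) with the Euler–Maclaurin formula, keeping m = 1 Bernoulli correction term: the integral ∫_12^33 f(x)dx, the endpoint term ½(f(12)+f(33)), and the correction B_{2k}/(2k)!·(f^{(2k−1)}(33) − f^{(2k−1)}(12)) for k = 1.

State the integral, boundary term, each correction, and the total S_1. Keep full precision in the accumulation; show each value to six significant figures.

S_1 ≈ 67.5522

Integral: ∫_12^33 ln(x) dx = 64.5659.
½[f(12) + f(33)] = ½[2.48491 + 3.49651] = 2.99071.
Running total after boundary: 67.5566.
k=1: B_{2}/(2)! × [f^{(1)}(33) − f^{(1)}(12)] = 1/12 × (0.0303030 − 0.0833333) = -0.00441919.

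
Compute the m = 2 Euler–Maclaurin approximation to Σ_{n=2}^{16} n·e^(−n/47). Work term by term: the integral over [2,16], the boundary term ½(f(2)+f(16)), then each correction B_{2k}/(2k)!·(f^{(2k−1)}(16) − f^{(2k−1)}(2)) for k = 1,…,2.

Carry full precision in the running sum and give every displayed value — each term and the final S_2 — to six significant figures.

The integral term ∫_2^16 x·e^(−x/47) dx = 100.401.
Boundary: ½(f(2) + f(16)) = ½(1.91668 + 11.3835) = 6.65008.
Integral + boundary = 107.051.
k=1: B_{2}/(2)! × [f^{(1)}(16) − f^{(1)}(2)] = 1/12 × (0.469266 − 0.917559) = -0.0373578.
Partial sum through k=1: 107.013.
k=2: B_{4}/(4)! × [f^{(3)}(16) − f^{(3)}(2)] = −1/720 × (0.000856587 − 0.00128304) = 5.92297e-07.

S_2 ≈ 107.013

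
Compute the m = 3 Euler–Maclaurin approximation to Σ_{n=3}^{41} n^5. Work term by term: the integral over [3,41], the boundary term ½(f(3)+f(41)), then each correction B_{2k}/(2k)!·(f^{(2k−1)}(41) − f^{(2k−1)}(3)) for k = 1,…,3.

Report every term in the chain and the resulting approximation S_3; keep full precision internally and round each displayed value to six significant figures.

S_3 ≈ 8.50789e+08

∫_3^41 x^5 dx evaluates to 7.91684e+08.
Boundary: ½(f(3) + f(41)) = ½(243.000 + 1.15856e+08) = 5.79282e+07.
Integral + boundary = 8.49612e+08.
Order-1 term: 1/12 · (1.41288e+07 − 405.000) = 1.17737e+06.
Running total after k=1: 8.50790e+08.
Order-2 term: −1/720 · (100860 − 540.000) = -139.333.
Running total after k=2: 8.50789e+08.
Order-3 term: 1/30240 · (120.000 − 120.000) = 0.00000.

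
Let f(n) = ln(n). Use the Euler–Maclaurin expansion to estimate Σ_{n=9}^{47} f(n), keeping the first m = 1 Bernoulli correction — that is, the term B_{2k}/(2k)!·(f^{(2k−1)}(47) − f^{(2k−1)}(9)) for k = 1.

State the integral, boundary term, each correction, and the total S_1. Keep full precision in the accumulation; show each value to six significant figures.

Integral: ∫_9^47 ln(x) dx = 123.182.
Boundary: ½(f(9) + f(47)) = ½(2.19722 + 3.85015) = 3.02369.
Integral + boundary = 126.206.
Correction k=1: B_{2}/2! · (f^{(1)}(47) − f^{(1)}(9)) = 1/12 · (0.0212766 − 0.111111) = -0.00748621.

S_1 ≈ 126.198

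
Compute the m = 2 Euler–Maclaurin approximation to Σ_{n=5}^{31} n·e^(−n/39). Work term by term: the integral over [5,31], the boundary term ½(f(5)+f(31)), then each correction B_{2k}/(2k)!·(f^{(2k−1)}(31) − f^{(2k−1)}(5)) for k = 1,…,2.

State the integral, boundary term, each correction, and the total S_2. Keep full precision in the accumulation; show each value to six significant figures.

S_2 ≈ 285.687

∫_5^31 x·e^(−x/39) dx evaluates to 276.544.
½[f(5) + f(31)] = ½[4.39836 + 14.0008] = 9.19959.
Integral + boundary = 285.743.
k=1: B_{2}/(2)! × [f^{(1)}(31) − f^{(1)}(5)] = 1/12 × (0.0926439 − 0.766894) = -0.0561875.
After k=1: 285.687.
k=2: B_{4}/(4)! × [f^{(3)}(31) − f^{(3)}(5)] = −1/720 × (0.000654781 − 0.00166091) = 1.39740e-06.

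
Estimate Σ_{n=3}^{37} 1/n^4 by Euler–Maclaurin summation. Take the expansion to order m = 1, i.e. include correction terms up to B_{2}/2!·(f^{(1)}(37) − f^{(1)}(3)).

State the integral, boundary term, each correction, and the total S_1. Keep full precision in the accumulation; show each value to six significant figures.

S_1 ≈ 0.0198839

∫_3^37 1/x^4 dx evaluates to 0.0123391.
½[f(3) + f(37)] = ½[0.0123457 + 5.33572e-07] = 0.00617311.
Integral + boundary = 0.0185122.
Correction k=1: B_{2}/2! · (f^{(1)}(37) − f^{(1)}(3)) = 1/12 · (-5.76835e-08 − (-0.0164609)) = 0.00137174.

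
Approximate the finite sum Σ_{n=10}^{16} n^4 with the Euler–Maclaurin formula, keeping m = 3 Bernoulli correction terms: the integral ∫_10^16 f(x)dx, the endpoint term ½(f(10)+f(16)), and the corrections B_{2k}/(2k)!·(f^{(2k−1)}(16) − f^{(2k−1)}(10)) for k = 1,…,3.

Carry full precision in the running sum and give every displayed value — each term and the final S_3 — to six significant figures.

Integral: ∫_10^16 x^4 dx = 189715.
Endpoint term: (f(10) + f(16))/2 = (10000.0 + 65536.0)/2 = 37768.0.
Integral + boundary = 227483.
Correction k=1: B_{2}/2! · (f^{(1)}(16) − f^{(1)}(10)) = 1/12 · (16384.0 − 4000.00) = 1032.00.
Partial sum through k=1: 228515.
Correction k=2: B_{4}/4! · (f^{(3)}(16) − f^{(3)}(10)) = −1/720 · (384.000 − 240.000) = -0.200000.
Partial sum through k=2: 228515.
Correction k=3: B_{6}/6! · (f^{(5)}(16) − f^{(5)}(10)) = 1/30240 · (0.00000 − 0.00000) = 0.00000.

S_3 ≈ 228515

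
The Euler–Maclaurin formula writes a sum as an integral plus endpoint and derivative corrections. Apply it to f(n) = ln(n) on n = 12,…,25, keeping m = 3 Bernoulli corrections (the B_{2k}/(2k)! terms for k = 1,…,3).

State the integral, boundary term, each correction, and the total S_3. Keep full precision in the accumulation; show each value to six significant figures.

∫_12^25 ln(x) dx evaluates to 37.6530.
Boundary: ½(f(12) + f(25)) = ½(2.48491 + 3.21888) = 2.85189.
Integral + boundary = 40.5049.
Order-1 term: 1/12 · (0.0400000 − 0.0833333) = -0.00361111.
After k=1: 40.5013.
Order-2 term: −1/720 · (0.000128000 − 0.00115741) = 1.42973e-06.
After k=2: 40.5013.
Order-3 term: 1/30240 · (2.45760e-06 − 9.64506e-05) = -3.10823e-09.

S_3 ≈ 40.5013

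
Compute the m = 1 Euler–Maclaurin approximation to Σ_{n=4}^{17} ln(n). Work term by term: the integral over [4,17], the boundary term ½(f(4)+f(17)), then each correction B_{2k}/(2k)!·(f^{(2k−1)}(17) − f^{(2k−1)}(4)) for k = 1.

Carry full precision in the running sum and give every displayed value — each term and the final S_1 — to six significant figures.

S_1 ≈ 31.7133

The integral term ∫_4^17 ln(x) dx = 29.6194.
Endpoint term: (f(4) + f(17))/2 = (1.38629 + 2.83321)/2 = 2.10975.
Integral + boundary = 31.7292.
Correction k=1: B_{2}/2! · (f^{(1)}(17) − f^{(1)}(4)) = 1/12 · (0.0588235 − 0.250000) = -0.0159314.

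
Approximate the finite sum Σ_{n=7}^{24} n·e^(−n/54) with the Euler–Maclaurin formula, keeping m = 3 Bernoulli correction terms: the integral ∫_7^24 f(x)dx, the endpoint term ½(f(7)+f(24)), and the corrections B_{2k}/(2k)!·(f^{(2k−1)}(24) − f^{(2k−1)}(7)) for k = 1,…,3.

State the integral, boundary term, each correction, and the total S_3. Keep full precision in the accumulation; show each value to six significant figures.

Integral: ∫_7^24 x·e^(−x/54) dx = 192.866.
½[f(7) + f(24)] = ½[6.14894 + 15.3883] = 10.7686.
Integral + boundary = 203.635.
Correction k=1: B_{2}/2! · (f^{(1)}(24) − f^{(1)}(7)) = 1/12 · (0.356211 − 0.764551) = -0.0340283.
After k=1: 203.601.
Correction k=2: B_{4}/4! · (f^{(3)}(24) − f^{(3)}(7)) = −1/720 · (0.000561925 − 0.000864675) = 4.20487e-07.
After k=2: 203.601.
Correction k=3: B_{6}/6! · (f^{(5)}(24) − f^{(5)}(7)) = 1/30240 · (3.43516e-07 − 5.03141e-07) = -5.27861e-12.

S_3 ≈ 203.601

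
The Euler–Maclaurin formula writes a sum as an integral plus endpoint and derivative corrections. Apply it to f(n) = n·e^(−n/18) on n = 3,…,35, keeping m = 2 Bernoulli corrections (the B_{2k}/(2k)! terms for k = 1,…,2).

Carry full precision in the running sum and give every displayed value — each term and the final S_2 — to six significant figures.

Integral: ∫_3^35 x·e^(−x/18) dx = 183.484.
Endpoint term: (f(3) + f(35))/2 = (2.53945 + 5.00733)/2 = 3.77339.
Integral + boundary = 187.258.
Correction k=1: B_{2}/2! · (f^{(1)}(35) − f^{(1)}(3)) = 1/12 · (-0.135119 − 0.705401) = -0.0700433.
After k=1: 187.188.
Correction k=2: B_{4}/4! · (f^{(3)}(35) − f^{(3)}(3)) = −1/720 · (0.000466095 − 0.00740236) = 9.63370e-06.

S_2 ≈ 187.188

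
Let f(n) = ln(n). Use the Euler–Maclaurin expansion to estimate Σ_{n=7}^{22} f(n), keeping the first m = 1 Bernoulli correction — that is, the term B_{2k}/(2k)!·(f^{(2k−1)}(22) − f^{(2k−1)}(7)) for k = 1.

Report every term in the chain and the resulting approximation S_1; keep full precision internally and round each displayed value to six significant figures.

S_1 ≈ 41.8919

∫_7^22 ln(x) dx evaluates to 39.3816.
Boundary: ½(f(7) + f(22)) = ½(1.94591 + 3.09104) = 2.51848.
Integral + boundary = 41.9000.
Correction k=1: B_{2}/2! · (f^{(1)}(22) − f^{(1)}(7)) = 1/12 · (0.0454545 − 0.142857) = -0.00811688.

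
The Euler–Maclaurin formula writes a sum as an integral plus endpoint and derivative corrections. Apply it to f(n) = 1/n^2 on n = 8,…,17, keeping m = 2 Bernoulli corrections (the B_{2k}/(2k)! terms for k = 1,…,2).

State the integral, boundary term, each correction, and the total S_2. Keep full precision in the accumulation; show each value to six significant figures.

S_2 ≈ 0.0760097

The integral term ∫_8^17 1/x^2 dx = 0.0661765.
Endpoint term: (f(8) + f(17))/2 = (0.0156250 + 0.00346021)/2 = 0.00954260.
So far: 0.0757191.
Correction k=1: B_{2}/2! · (f^{(1)}(17) − f^{(1)}(8)) = 1/12 · (-0.000407083 − (-0.00390625)) = 0.000291597.
After k=1: 0.0760107.
Correction k=2: B_{4}/4! · (f^{(3)}(17) − f^{(3)}(8)) = −1/720 · (-1.69031e-05 − (-0.000732422)) = -9.93776e-07.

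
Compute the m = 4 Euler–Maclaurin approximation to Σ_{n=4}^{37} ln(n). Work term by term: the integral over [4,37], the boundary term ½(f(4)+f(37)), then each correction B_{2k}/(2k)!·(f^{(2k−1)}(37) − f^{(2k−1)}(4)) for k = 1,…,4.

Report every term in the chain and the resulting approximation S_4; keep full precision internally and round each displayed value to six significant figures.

S_4 ≈ 97.5389

∫_4^37 ln(x) dx evaluates to 95.0588.
Boundary: ½(f(4) + f(37)) = ½(1.38629 + 3.61092) = 2.49861.
Running total after boundary: 97.5574.
Correction k=1: B_{2}/2! · (f^{(1)}(37) − f^{(1)}(4)) = 1/12 · (0.0270270 − 0.250000) = -0.0185811.
Running total after k=1: 97.5388.
Correction k=2: B_{4}/4! · (f^{(3)}(37) − f^{(3)}(4)) = −1/720 · (3.94843e-05 − 0.0312500) = 4.33479e-05.
Running total after k=2: 97.5389.
Correction k=3: B_{6}/6! · (f^{(5)}(37) − f^{(5)}(4)) = 1/30240 · (3.46101e-07 − 0.0234375) = -7.75038e-07.
Running total after k=3: 97.5389.
Correction k=4: B_{8}/8! · (f^{(7)}(37) − f^{(7)}(4)) = −1/1209600 · (7.58439e-09 − 0.0439453) = 3.63304e-08.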